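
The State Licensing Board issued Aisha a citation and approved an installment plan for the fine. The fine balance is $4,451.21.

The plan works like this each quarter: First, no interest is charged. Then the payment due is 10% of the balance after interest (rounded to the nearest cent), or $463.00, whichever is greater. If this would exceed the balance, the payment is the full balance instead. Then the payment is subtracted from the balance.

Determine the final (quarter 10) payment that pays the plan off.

# | Opening | Payment | End bal
1 | $4,451.21 | $463.00 | $3,988.21
2 | $3,988.21 | $463.00 | $3,525.21
3 | $3,525.21 | $463.00 | $3,062.21
4 | $3,062.21 | $463.00 | $2,599.21
5 | $2,599.21 | $463.00 | $2,136.21
6 | $2,136.21 | $463.00 | $1,673.21
7 | $1,673.21 | $463.00 | $1,210.21
8 | $1,210.21 | $463.00 | $747.21
9 | $747.21 | $463.00 | $284.21
10 | $284.21 | $284.21 | $0.00

$284.21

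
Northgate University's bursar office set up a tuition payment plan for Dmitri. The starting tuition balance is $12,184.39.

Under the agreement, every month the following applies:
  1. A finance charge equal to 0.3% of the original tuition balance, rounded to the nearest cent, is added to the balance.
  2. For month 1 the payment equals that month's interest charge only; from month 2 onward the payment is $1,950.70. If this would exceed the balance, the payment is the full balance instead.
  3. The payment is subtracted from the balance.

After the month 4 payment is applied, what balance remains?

$6,441.94

Month 1: opening $12,184.39; interest $36.55 → $12,220.94; payment $36.55; balance $12,184.39
Month 2: opening $12,184.39; interest $36.55 → $12,220.94; payment $1,950.70; balance $10,270.24
Month 3: opening $10,270.24; interest $36.55 → $10,306.79; payment $1,950.70; balance $8,356.09
Month 4: opening $8,356.09; interest $36.55 → $8,392.64; payment $1,950.70; balance $6,441.94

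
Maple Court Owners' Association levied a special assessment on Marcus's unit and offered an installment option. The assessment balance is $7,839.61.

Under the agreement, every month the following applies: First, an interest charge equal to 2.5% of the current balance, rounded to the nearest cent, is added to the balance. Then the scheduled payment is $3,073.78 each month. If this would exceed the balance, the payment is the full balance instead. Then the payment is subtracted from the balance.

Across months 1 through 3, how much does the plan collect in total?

$8,209.95

Month 1: opening $7,839.61; interest $195.99 → $8,035.60; payment $3,073.78; balance $4,961.82
Month 2: opening $4,961.82; interest $124.05 → $5,085.87; payment $3,073.78; balance $2,012.09
Month 3: opening $2,012.09; interest $50.30 → $2,062.39; payment $2,062.39; balance $0.00
Total paid: $8,209.95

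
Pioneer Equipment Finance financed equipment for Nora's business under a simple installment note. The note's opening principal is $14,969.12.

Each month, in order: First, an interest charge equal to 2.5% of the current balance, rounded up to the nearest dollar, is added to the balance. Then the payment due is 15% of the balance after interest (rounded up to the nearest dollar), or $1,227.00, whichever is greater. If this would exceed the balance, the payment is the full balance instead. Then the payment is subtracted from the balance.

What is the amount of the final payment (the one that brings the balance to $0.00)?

# | Opening | Interest | Payment | End bal
1 | $14,969.12 | $375.00 | $2,302.00 | $13,042.12
2 | $13,042.12 | $327.00 | $2,006.00 | $11,363.12
3 | $11,363.12 | $285.00 | $1,748.00 | $9,900.12
4 | $9,900.12 | $248.00 | $1,523.00 | $8,625.12
5 | $8,625.12 | $216.00 | $1,327.00 | $7,514.12
6 | $7,514.12 | $188.00 | $1,227.00 | $6,475.12
7 | $6,475.12 | $162.00 | $1,227.00 | $5,410.12
8 | $5,410.12 | $136.00 | $1,227.00 | $4,319.12
9 | $4,319.12 | $108.00 | $1,227.00 | $3,200.12
10 | $3,200.12 | $81.00 | $1,227.00 | $2,054.12
11 | $2,054.12 | $52.00 | $1,227.00 | $879.12
12 | $879.12 | $22.00 | $901.12 | $0.00

$901.12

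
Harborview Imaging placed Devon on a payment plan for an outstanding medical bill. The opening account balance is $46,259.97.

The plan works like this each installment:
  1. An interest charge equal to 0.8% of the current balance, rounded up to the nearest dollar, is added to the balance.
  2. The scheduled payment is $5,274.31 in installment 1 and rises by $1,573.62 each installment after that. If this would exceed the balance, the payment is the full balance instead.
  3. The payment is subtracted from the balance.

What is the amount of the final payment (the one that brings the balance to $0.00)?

$5,527.22

Installment 1: $46,259.97 +$371.00 interest = $46,630.97; pay $5,274.31 → $41,356.66
Installment 2: $41,356.66 +$331.00 interest = $41,687.66; pay $6,847.93 → $34,839.73
Installment 3: $34,839.73 +$279.00 interest = $35,118.73; pay $8,421.55 → $26,697.18
Installment 4: $26,697.18 +$214.00 interest = $26,911.18; pay $9,995.17 → $16,916.01
Installment 5: $16,916.01 +$136.00 interest = $17,052.01; pay $11,568.79 → $5,483.22
Installment 6: $5,483.22 +$44.00 interest = $5,527.22; pay $5,527.22 → $0.00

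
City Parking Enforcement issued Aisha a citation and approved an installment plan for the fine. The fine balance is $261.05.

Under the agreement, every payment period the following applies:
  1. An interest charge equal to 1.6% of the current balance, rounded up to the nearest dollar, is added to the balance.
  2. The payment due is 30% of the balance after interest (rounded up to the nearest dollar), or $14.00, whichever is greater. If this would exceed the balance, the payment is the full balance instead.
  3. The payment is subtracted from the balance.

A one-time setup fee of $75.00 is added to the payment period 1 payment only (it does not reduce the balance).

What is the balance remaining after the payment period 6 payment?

$34.05

Payment period 1: $261.05 +$5.00 interest = $266.05; pay $80.00 (+ $75.00 fee) → $186.05
Payment period 2: $186.05 +$3.00 interest = $189.05; pay $57.00 → $132.05
Payment period 3: $132.05 +$3.00 interest = $135.05; pay $41.00 → $94.05
Payment period 4: $94.05 +$2.00 interest = $96.05; pay $29.00 → $67.05
Payment period 5: $67.05 +$2.00 interest = $69.05; pay $21.00 → $48.05
Payment period 6: $48.05 +$1.00 interest = $49.05; pay $15.00 → $34.05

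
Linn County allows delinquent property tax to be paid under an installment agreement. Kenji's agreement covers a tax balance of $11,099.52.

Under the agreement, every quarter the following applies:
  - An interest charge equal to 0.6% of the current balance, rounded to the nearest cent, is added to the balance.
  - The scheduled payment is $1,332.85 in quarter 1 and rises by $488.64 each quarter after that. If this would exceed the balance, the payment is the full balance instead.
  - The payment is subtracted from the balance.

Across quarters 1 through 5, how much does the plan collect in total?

$11,326.66

Quarter 1: $11,099.52 +$66.60 interest = $11,166.12; pay $1,332.85 → $9,833.27
Quarter 2: $9,833.27 +$59.00 interest = $9,892.27; pay $1,821.49 → $8,070.78
Quarter 3: $8,070.78 +$48.42 interest = $8,119.20; pay $2,310.13 → $5,809.07
Quarter 4: $5,809.07 +$34.85 interest = $5,843.92; pay $2,798.77 → $3,045.15
Quarter 5: $3,045.15 +$18.27 interest = $3,063.42; pay $3,063.42 → $0.00
Total paid: $11,326.66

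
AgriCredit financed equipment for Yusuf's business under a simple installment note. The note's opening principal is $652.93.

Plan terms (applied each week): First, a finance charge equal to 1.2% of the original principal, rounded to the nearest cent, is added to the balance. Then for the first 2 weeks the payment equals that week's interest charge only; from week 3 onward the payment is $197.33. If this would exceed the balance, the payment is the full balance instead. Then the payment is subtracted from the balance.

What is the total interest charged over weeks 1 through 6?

Week 1: $652.93 +$7.84 interest = $660.77; pay $7.84 → $652.93
Week 2: $652.93 +$7.84 interest = $660.77; pay $7.84 → $652.93
Week 3: $652.93 +$7.84 interest = $660.77; pay $197.33 → $463.44
Week 4: $463.44 +$7.84 interest = $471.28; pay $197.33 → $273.95
Week 5: $273.95 +$7.84 interest = $281.79; pay $197.33 → $84.46
Week 6: $84.46 +$7.84 interest = $92.30; pay $92.30 → $0.00
Total interest: $7.84 + $7.84 + $7.84 + $7.84 + $7.84 + $7.84 = $47.04

$47.04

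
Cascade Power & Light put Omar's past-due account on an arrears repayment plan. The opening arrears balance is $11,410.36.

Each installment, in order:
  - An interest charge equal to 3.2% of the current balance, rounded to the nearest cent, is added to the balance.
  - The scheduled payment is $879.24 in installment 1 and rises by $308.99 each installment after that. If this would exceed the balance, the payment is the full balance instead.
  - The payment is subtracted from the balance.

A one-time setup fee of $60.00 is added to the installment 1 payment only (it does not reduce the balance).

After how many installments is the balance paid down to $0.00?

Installment 1: opening $11,410.36; interest $365.13 → $11,775.49; payment $879.24 (+ $60.00 fee); balance $10,896.25
Installment 2: opening $10,896.25; interest $348.68 → $11,244.93; payment $1,188.23; balance $10,056.70
Installment 3: opening $10,056.70; interest $321.81 → $10,378.51; payment $1,497.22; balance $8,881.29
Installment 4: opening $8,881.29; interest $284.20 → $9,165.49; payment $1,806.21; balance $7,359.28
Installment 5: opening $7,359.28; interest $235.50 → $7,594.78; payment $2,115.20; balance $5,479.58
Installment 6: opening $5,479.58; interest $175.35 → $5,654.93; payment $2,424.19; balance $3,230.74
Installment 7: opening $3,230.74; interest $103.38 → $3,334.12; payment $2,733.18; balance $600.94
Installment 8: opening $600.94; interest $19.23 → $620.17; payment $620.17; balance $0.00
Balance reaches $0.00 in installment 8.

8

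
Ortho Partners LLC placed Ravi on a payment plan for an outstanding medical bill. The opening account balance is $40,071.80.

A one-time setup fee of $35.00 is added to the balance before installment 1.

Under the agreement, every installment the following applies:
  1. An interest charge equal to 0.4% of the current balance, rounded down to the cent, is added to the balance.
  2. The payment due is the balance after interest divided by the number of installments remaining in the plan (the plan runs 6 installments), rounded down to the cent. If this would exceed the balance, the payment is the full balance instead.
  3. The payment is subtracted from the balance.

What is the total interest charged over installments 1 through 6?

$565.22

Installment 1: opening $40,106.80; interest $160.42 → $40,267.22; payment $6,711.20; balance $33,556.02
Installment 2: opening $33,556.02; interest $134.22 → $33,690.24; payment $6,738.04; balance $26,952.20
Installment 3: opening $26,952.20; interest $107.80 → $27,060.00; payment $6,765.00; balance $20,295.00
Installment 4: opening $20,295.00; interest $81.18 → $20,376.18; payment $6,792.06; balance $13,584.12
Installment 5: opening $13,584.12; interest $54.33 → $13,638.45; payment $6,819.22; balance $6,819.23
Installment 6: opening $6,819.23; interest $27.27 → $6,846.50; payment $6,846.50; balance $0.00
Total interest: $160.42 + $134.22 + $107.80 + $81.18 + $54.33 + $27.27 = $565.22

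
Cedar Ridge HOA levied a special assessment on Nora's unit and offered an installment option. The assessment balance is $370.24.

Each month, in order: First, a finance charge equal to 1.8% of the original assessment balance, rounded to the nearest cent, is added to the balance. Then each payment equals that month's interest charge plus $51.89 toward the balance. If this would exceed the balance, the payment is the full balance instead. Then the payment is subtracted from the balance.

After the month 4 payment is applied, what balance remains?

# | Opening | Interest | Payment | End bal
1 | $370.24 | $6.66 | $58.55 | $318.35
2 | $318.35 | $6.66 | $58.55 | $266.46
3 | $266.46 | $6.66 | $58.55 | $214.57
4 | $214.57 | $6.66 | $58.55 | $162.68

$162.68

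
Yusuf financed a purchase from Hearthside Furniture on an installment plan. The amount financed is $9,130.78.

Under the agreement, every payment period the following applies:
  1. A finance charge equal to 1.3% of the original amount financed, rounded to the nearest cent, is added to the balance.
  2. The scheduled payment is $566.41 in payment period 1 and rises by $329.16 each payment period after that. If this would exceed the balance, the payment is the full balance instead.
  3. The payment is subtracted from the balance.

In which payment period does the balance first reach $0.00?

7

# | Opening | Interest | Payment | End bal
1 | $9,130.78 | $118.70 | $566.41 | $8,683.07
2 | $8,683.07 | $118.70 | $895.57 | $7,906.20
3 | $7,906.20 | $118.70 | $1,224.73 | $6,800.17
4 | $6,800.17 | $118.70 | $1,553.89 | $5,364.98
5 | $5,364.98 | $118.70 | $1,883.05 | $3,600.63
6 | $3,600.63 | $118.70 | $2,212.21 | $1,507.12
7 | $1,507.12 | $118.70 | $1,625.82 | $0.00
Balance reaches $0.00 in payment period 7.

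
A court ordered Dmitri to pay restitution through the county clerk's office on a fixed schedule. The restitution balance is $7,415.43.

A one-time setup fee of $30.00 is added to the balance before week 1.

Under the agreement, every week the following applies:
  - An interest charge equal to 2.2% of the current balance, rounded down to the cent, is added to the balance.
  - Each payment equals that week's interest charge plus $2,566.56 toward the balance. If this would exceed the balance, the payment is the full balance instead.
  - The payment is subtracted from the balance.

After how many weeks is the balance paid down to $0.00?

3

Week 1: opening $7,445.43; interest $163.79 → $7,609.22; payment $2,730.35; balance $4,878.87
Week 2: opening $4,878.87; interest $107.33 → $4,986.20; payment $2,673.89; balance $2,312.31
Week 3: opening $2,312.31; interest $50.87 → $2,363.18; payment $2,363.18; balance $0.00
Balance reaches $0.00 in week 3.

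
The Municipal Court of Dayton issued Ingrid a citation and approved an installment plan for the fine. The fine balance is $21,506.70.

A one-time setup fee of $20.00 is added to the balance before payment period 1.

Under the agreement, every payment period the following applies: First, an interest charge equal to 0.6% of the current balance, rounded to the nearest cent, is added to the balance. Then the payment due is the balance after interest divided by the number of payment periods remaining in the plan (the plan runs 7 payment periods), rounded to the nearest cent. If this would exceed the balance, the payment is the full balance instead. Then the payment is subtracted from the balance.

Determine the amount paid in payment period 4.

$3,149.72

Payment period 1: $21,526.70 +$129.16 interest = $21,655.86; pay $3,093.69 → $18,562.17
Payment period 2: $18,562.17 +$111.37 interest = $18,673.54; pay $3,112.26 → $15,561.28
Payment period 3: $15,561.28 +$93.37 interest = $15,654.65; pay $3,130.93 → $12,523.72
Payment period 4: $12,523.72 +$75.14 interest = $12,598.86; pay $3,149.72 → $9,449.14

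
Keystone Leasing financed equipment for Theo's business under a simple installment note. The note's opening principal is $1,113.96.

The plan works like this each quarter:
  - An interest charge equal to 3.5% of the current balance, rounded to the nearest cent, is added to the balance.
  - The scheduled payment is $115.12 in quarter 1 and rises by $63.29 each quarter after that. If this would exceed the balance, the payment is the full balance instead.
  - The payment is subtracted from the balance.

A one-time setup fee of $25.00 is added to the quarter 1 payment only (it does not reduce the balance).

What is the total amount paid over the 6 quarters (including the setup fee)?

Quarter 1: $1,113.96 +$38.99 interest = $1,152.95; pay $115.12 (+ $25.00 fee) → $1,037.83
Quarter 2: $1,037.83 +$36.32 interest = $1,074.15; pay $178.41 → $895.74
Quarter 3: $895.74 +$31.35 interest = $927.09; pay $241.70 → $685.39
Quarter 4: $685.39 +$23.99 interest = $709.38; pay $304.99 → $404.39
Quarter 5: $404.39 +$14.15 interest = $418.54; pay $368.28 → $50.26
Quarter 6: $50.26 +$1.76 interest = $52.02; pay $52.02 → $0.00
Total paid: $1,285.52

$1,285.52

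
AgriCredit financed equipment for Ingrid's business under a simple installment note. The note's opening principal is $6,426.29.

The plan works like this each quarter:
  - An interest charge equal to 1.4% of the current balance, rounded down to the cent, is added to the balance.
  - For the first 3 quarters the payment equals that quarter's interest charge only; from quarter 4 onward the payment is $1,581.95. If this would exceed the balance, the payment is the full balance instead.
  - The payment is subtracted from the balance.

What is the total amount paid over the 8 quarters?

$6,934.17

# | Opening | Interest | Payment | End bal
1 | $6,426.29 | $89.96 | $89.96 | $6,426.29
2 | $6,426.29 | $89.96 | $89.96 | $6,426.29
3 | $6,426.29 | $89.96 | $89.96 | $6,426.29
4 | $6,426.29 | $89.96 | $1,581.95 | $4,934.30
5 | $4,934.30 | $69.08 | $1,581.95 | $3,421.43
6 | $3,421.43 | $47.90 | $1,581.95 | $1,887.38
7 | $1,887.38 | $26.42 | $1,581.95 | $331.85
8 | $331.85 | $4.64 | $336.49 | $0.00
Total paid: $6,934.17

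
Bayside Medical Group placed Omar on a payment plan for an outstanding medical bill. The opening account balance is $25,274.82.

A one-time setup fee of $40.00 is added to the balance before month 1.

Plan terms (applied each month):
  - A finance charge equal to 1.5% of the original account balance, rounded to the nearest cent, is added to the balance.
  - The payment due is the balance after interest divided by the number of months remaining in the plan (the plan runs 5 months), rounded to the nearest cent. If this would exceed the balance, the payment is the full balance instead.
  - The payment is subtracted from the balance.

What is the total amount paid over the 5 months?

$27,210.42

Month 1: opening $25,314.82; interest $379.12 → $25,693.94; payment $5,138.79; balance $20,555.15
Month 2: opening $20,555.15; interest $379.12 → $20,934.27; payment $5,233.57; balance $15,700.70
Month 3: opening $15,700.70; interest $379.12 → $16,079.82; payment $5,359.94; balance $10,719.88
Month 4: opening $10,719.88; interest $379.12 → $11,099.00; payment $5,549.50; balance $5,549.50
Month 5: opening $5,549.50; interest $379.12 → $5,928.62; payment $5,928.62; balance $0.00
Total paid: $27,210.42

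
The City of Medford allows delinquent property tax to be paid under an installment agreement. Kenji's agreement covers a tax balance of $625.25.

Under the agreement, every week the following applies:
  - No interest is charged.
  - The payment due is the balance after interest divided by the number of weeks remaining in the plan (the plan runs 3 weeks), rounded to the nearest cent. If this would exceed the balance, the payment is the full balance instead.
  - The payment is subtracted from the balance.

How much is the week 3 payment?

$208.41

Week 1: $625.25 − $208.42 → $416.83
Week 2: $416.83 − $208.42 → $208.41
Week 3: $208.41 − $208.41 → $0.00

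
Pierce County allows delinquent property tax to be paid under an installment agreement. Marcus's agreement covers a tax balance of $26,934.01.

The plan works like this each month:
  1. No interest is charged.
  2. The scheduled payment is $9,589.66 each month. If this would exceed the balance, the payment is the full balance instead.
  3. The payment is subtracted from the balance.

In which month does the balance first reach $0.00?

# | Opening | Payment | End bal
1 | $26,934.01 | $9,589.66 | $17,344.35
2 | $17,344.35 | $9,589.66 | $7,754.69
3 | $7,754.69 | $7,754.69 | $0.00
Balance reaches $0.00 in month 3.

3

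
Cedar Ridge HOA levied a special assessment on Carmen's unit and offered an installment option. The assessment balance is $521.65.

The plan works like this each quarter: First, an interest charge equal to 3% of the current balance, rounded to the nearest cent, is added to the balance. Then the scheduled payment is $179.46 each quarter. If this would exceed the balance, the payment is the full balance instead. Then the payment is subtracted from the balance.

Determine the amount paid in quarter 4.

$15.79

Quarter 1: opening $521.65; interest $15.65 → $537.30; payment $179.46; balance $357.84
Quarter 2: opening $357.84; interest $10.74 → $368.58; payment $179.46; balance $189.12
Quarter 3: opening $189.12; interest $5.67 → $194.79; payment $179.46; balance $15.33
Quarter 4: opening $15.33; interest $0.46 → $15.79; payment $15.79; balance $0.00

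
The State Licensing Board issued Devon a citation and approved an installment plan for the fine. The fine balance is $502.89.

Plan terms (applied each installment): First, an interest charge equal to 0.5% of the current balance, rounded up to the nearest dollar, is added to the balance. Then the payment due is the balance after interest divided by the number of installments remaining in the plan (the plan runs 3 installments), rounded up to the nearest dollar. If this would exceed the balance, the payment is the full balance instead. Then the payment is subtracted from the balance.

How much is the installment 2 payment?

Installment 1: opening $502.89; interest $3.00 → $505.89; payment $169.00; balance $336.89
Installment 2: opening $336.89; interest $2.00 → $338.89; payment $170.00; balance $168.89

$170.00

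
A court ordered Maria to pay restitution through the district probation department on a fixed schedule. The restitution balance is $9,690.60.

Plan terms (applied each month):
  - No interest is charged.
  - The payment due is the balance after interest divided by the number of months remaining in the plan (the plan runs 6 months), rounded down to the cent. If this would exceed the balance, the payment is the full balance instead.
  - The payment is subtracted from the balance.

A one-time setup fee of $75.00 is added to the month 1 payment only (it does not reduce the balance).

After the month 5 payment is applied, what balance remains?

# | Opening | Payment | Fee | End bal
1 | $9,690.60 | $1,615.10 | $75.00 | $8,075.50
2 | $8,075.50 | $1,615.10 | — | $6,460.40
3 | $6,460.40 | $1,615.10 | — | $4,845.30
4 | $4,845.30 | $1,615.10 | — | $3,230.20
5 | $3,230.20 | $1,615.10 | — | $1,615.10

$1,615.10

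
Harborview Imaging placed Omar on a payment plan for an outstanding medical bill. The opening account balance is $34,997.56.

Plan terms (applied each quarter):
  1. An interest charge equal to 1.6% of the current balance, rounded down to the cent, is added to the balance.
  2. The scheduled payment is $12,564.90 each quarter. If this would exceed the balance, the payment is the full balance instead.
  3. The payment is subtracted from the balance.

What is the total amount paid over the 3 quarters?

# | Opening | Interest | Payment | End bal
1 | $34,997.56 | $559.96 | $12,564.90 | $22,992.62
2 | $22,992.62 | $367.88 | $12,564.90 | $10,795.60
3 | $10,795.60 | $172.72 | $10,968.32 | $0.00
Total paid: $36,098.12

$36,098.12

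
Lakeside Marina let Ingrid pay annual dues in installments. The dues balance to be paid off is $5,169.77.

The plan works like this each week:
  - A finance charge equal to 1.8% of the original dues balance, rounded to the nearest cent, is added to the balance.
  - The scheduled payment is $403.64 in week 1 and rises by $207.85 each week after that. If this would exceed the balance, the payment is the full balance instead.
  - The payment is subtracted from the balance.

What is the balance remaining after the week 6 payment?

$188.54

Week 1: $5,169.77 +$93.06 interest = $5,262.83; pay $403.64 → $4,859.19
Week 2: $4,859.19 +$93.06 interest = $4,952.25; pay $611.49 → $4,340.76
Week 3: $4,340.76 +$93.06 interest = $4,433.82; pay $819.34 → $3,614.48
Week 4: $3,614.48 +$93.06 interest = $3,707.54; pay $1,027.19 → $2,680.35
Week 5: $2,680.35 +$93.06 interest = $2,773.41; pay $1,235.04 → $1,538.37
Week 6: $1,538.37 +$93.06 interest = $1,631.43; pay $1,442.89 → $188.54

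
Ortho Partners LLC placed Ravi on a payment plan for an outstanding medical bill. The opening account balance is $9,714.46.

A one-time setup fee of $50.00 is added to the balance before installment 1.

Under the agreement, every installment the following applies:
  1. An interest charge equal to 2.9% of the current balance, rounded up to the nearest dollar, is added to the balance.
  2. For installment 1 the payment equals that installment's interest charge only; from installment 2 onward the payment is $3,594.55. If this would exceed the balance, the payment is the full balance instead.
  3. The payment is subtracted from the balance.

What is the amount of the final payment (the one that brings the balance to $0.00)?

$3,136.36

Installment 1: $9,764.46 +$284.00 interest = $10,048.46; pay $284.00 → $9,764.46
Installment 2: $9,764.46 +$284.00 interest = $10,048.46; pay $3,594.55 → $6,453.91
Installment 3: $6,453.91 +$188.00 interest = $6,641.91; pay $3,594.55 → $3,047.36
Installment 4: $3,047.36 +$89.00 interest = $3,136.36; pay $3,136.36 → $0.00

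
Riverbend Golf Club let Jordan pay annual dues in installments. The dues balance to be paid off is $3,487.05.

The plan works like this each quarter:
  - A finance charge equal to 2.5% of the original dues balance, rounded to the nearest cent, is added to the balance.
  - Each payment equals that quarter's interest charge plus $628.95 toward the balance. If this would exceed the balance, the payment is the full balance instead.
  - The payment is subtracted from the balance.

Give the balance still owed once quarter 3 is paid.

$1,600.20

Quarter 1: opening $3,487.05; interest $87.18 → $3,574.23; payment $716.13; balance $2,858.10
Quarter 2: opening $2,858.10; interest $87.18 → $2,945.28; payment $716.13; balance $2,229.15
Quarter 3: opening $2,229.15; interest $87.18 → $2,316.33; payment $716.13; balance $1,600.20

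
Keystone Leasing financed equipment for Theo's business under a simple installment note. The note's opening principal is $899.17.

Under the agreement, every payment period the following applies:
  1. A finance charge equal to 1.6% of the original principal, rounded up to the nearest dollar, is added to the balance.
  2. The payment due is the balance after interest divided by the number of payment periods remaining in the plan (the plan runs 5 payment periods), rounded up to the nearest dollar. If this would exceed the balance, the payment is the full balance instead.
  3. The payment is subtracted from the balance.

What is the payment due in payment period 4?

# | Opening | Interest | Payment | End bal
1 | $899.17 | $15.00 | $183.00 | $731.17
2 | $731.17 | $15.00 | $187.00 | $559.17
3 | $559.17 | $15.00 | $192.00 | $382.17
4 | $382.17 | $15.00 | $199.00 | $198.17

$199.00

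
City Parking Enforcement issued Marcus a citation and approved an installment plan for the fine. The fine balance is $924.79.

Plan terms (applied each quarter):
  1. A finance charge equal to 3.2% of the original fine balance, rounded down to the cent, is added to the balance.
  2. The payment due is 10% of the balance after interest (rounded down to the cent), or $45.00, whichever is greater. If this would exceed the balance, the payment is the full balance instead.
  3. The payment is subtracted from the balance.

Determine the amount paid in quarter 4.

$77.59

Quarter 1: opening $924.79; interest $29.59 → $954.38; payment $95.43; balance $858.95
Quarter 2: opening $858.95; interest $29.59 → $888.54; payment $88.85; balance $799.69
Quarter 3: opening $799.69; interest $29.59 → $829.28; payment $82.92; balance $746.36
Quarter 4: opening $746.36; interest $29.59 → $775.95; payment $77.59; balance $698.36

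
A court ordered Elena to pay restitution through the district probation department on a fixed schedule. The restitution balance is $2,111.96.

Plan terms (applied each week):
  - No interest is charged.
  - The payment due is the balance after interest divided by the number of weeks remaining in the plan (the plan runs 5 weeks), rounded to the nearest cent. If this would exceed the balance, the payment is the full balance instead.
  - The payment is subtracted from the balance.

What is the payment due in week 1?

$422.39

# | Opening | Payment | End bal
1 | $2,111.96 | $422.39 | $1,689.57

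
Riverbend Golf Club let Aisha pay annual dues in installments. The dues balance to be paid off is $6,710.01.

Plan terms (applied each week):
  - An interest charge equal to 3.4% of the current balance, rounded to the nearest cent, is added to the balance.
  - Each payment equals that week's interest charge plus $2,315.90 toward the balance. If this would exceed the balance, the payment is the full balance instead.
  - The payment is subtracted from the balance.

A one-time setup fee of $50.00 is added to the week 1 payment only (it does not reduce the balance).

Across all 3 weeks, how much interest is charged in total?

$448.20

Week 1: $6,710.01 +$228.14 interest = $6,938.15; pay $2,544.04 (+ $50.00 fee) → $4,394.11
Week 2: $4,394.11 +$149.40 interest = $4,543.51; pay $2,465.30 → $2,078.21
Week 3: $2,078.21 +$70.66 interest = $2,148.87; pay $2,148.87 → $0.00
Total interest: $228.14 + $149.40 + $70.66 = $448.20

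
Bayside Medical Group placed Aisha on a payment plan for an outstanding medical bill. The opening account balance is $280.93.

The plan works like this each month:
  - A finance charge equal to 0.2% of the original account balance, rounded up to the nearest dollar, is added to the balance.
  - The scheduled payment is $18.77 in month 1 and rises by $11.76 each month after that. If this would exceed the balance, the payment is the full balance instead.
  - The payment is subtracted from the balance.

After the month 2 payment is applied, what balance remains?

$233.63

# | Opening | Interest | Payment | End bal
1 | $280.93 | $1.00 | $18.77 | $263.16
2 | $263.16 | $1.00 | $30.53 | $233.63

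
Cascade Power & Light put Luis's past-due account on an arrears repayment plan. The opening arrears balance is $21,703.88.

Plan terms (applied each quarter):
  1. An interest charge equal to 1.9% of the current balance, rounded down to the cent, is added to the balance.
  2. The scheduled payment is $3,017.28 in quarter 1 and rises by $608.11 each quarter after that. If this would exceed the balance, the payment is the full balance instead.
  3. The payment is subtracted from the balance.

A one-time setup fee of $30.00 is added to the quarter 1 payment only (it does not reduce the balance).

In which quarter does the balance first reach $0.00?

6

Quarter 1: $21,703.88 +$412.37 interest = $22,116.25; pay $3,017.28 (+ $30.00 fee) → $19,098.97
Quarter 2: $19,098.97 +$362.88 interest = $19,461.85; pay $3,625.39 → $15,836.46
Quarter 3: $15,836.46 +$300.89 interest = $16,137.35; pay $4,233.50 → $11,903.85
Quarter 4: $11,903.85 +$226.17 interest = $12,130.02; pay $4,841.61 → $7,288.41
Quarter 5: $7,288.41 +$138.47 interest = $7,426.88; pay $5,449.72 → $1,977.16
Quarter 6: $1,977.16 +$37.56 interest = $2,014.72; pay $2,014.72 → $0.00
Balance reaches $0.00 in quarter 6.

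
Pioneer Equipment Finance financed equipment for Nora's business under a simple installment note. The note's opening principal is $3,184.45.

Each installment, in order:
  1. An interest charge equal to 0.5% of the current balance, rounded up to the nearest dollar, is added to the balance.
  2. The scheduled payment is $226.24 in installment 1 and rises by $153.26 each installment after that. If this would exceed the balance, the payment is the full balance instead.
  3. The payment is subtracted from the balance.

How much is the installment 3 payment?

Installment 1: $3,184.45 +$16.00 interest = $3,200.45; pay $226.24 → $2,974.21
Installment 2: $2,974.21 +$15.00 interest = $2,989.21; pay $379.50 → $2,609.71
Installment 3: $2,609.71 +$14.00 interest = $2,623.71; pay $532.76 → $2,090.95

$532.76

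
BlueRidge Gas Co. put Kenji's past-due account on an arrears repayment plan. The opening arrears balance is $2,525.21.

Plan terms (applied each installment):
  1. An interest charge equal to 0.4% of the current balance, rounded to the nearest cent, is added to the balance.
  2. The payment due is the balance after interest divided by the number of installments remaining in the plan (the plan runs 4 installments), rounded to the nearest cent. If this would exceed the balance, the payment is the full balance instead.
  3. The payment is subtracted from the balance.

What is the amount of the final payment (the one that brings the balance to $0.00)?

Installment 1: opening $2,525.21; interest $10.10 → $2,535.31; payment $633.83; balance $1,901.48
Installment 2: opening $1,901.48; interest $7.61 → $1,909.09; payment $636.36; balance $1,272.73
Installment 3: opening $1,272.73; interest $5.09 → $1,277.82; payment $638.91; balance $638.91
Installment 4: opening $638.91; interest $2.56 → $641.47; payment $641.47; balance $0.00

$641.47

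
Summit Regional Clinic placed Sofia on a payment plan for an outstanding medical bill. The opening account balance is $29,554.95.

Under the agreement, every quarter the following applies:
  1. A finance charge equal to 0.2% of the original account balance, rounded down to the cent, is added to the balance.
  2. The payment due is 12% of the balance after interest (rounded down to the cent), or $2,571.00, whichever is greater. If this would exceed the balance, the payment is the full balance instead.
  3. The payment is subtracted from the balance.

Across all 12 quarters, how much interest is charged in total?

$709.20

Quarter 1: $29,554.95 +$59.10 interest = $29,614.05; pay $3,553.68 → $26,060.37
Quarter 2: $26,060.37 +$59.10 interest = $26,119.47; pay $3,134.33 → $22,985.14
Quarter 3: $22,985.14 +$59.10 interest = $23,044.24; pay $2,765.30 → $20,278.94
Quarter 4: $20,278.94 +$59.10 interest = $20,338.04; pay $2,571.00 → $17,767.04
Quarter 5: $17,767.04 +$59.10 interest = $17,826.14; pay $2,571.00 → $15,255.14
Quarter 6: $15,255.14 +$59.10 interest = $15,314.24; pay $2,571.00 → $12,743.24
Quarter 7: $12,743.24 +$59.10 interest = $12,802.34; pay $2,571.00 → $10,231.34
Quarter 8: $10,231.34 +$59.10 interest = $10,290.44; pay $2,571.00 → $7,719.44
Quarter 9: $7,719.44 +$59.10 interest = $7,778.54; pay $2,571.00 → $5,207.54
Quarter 10: $5,207.54 +$59.10 interest = $5,266.64; pay $2,571.00 → $2,695.64
Quarter 11: $2,695.64 +$59.10 interest = $2,754.74; pay $2,571.00 → $183.74
Quarter 12: $183.74 +$59.10 interest = $242.84; pay $242.84 → $0.00
Total interest: $59.10 + $59.10 + $59.10 + $59.10 + $59.10 + $59.10 + $59.10 + $59.10 + $59.10 + $59.10 + $59.10 + $59.10 = $709.20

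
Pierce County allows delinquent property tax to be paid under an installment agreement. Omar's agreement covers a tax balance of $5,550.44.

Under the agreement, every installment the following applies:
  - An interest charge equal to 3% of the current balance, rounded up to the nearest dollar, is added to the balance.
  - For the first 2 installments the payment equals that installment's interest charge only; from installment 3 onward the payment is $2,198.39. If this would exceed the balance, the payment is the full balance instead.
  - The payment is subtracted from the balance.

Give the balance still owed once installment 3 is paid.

$3,519.05

Installment 1: $5,550.44 +$167.00 interest = $5,717.44; pay $167.00 → $5,550.44
Installment 2: $5,550.44 +$167.00 interest = $5,717.44; pay $167.00 → $5,550.44
Installment 3: $5,550.44 +$167.00 interest = $5,717.44; pay $2,198.39 → $3,519.05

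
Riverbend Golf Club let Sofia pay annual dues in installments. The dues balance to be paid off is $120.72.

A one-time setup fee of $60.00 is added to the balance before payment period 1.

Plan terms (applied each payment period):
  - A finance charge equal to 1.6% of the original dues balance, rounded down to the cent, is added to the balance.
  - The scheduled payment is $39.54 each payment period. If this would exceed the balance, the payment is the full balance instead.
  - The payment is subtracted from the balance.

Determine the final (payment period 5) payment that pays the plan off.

$32.21

Payment period 1: opening $180.72; interest $1.93 → $182.65; payment $39.54; balance $143.11
Payment period 2: opening $143.11; interest $1.93 → $145.04; payment $39.54; balance $105.50
Payment period 3: opening $105.50; interest $1.93 → $107.43; payment $39.54; balance $67.89
Payment period 4: opening $67.89; interest $1.93 → $69.82; payment $39.54; balance $30.28
Payment period 5: opening $30.28; interest $1.93 → $32.21; payment $32.21; balance $0.00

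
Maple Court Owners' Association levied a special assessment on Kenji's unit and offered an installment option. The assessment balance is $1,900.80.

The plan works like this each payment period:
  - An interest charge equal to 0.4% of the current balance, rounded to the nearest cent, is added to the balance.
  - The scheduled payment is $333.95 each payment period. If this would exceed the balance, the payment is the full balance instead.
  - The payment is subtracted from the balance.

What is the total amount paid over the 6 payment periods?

$1,926.73

Payment period 1: opening $1,900.80; interest $7.60 → $1,908.40; payment $333.95; balance $1,574.45
Payment period 2: opening $1,574.45; interest $6.30 → $1,580.75; payment $333.95; balance $1,246.80
Payment period 3: opening $1,246.80; interest $4.99 → $1,251.79; payment $333.95; balance $917.84
Payment period 4: opening $917.84; interest $3.67 → $921.51; payment $333.95; balance $587.56
Payment period 5: opening $587.56; interest $2.35 → $589.91; payment $333.95; balance $255.96
Payment period 6: opening $255.96; interest $1.02 → $256.98; payment $256.98; balance $0.00
Total paid: $1,926.73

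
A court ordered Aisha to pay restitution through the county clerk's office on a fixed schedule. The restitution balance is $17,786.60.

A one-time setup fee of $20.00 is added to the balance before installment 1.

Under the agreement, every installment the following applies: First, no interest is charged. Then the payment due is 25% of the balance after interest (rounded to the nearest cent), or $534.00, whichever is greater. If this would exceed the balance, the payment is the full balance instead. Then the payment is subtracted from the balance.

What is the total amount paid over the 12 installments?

Installment 1: opening $17,806.60; payment $4,451.65; balance $13,354.95
Installment 2: opening $13,354.95; payment $3,338.74; balance $10,016.21
Installment 3: opening $10,016.21; payment $2,504.05; balance $7,512.16
Installment 4: opening $7,512.16; payment $1,878.04; balance $5,634.12
Installment 5: opening $5,634.12; payment $1,408.53; balance $4,225.59
Installment 6: opening $4,225.59; payment $1,056.40; balance $3,169.19
Installment 7: opening $3,169.19; payment $792.30; balance $2,376.89
Installment 8: opening $2,376.89; payment $594.22; balance $1,782.67
Installment 9: opening $1,782.67; payment $534.00; balance $1,248.67
Installment 10: opening $1,248.67; payment $534.00; balance $714.67
Installment 11: opening $714.67; payment $534.00; balance $180.67
Installment 12: opening $180.67; payment $180.67; balance $0.00
Total paid: $17,806.60

$17,806.60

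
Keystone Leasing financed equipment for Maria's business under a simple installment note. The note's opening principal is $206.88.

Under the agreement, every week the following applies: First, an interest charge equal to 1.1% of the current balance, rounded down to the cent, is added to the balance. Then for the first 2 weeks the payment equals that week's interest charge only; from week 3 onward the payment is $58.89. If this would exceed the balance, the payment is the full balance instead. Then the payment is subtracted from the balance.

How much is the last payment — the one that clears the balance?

# | Opening | Interest | Payment | End bal
1 | $206.88 | $2.27 | $2.27 | $206.88
2 | $206.88 | $2.27 | $2.27 | $206.88
3 | $206.88 | $2.27 | $58.89 | $150.26
4 | $150.26 | $1.65 | $58.89 | $93.02
5 | $93.02 | $1.02 | $58.89 | $35.15
6 | $35.15 | $0.38 | $35.53 | $0.00

$35.53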